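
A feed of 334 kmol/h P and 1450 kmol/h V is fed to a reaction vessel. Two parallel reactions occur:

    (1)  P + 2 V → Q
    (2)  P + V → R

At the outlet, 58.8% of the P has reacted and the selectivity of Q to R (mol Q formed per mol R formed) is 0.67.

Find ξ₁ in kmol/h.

Conversion of P: P consumed = 0.588 × 334 = 196.4 kmol/h = 1ξ₁ + 1ξ₂.
Selectivity: 1ξ₁ / (1ξ₂) = 0.67 → ξ₁ = 0.67 ξ₂.
Substitute: (1·0.67 + 1) ξ₂ = 196.4 → ξ₂ = 117.6 kmol/h, ξ₁ = 78.79 kmol/h.
Outlet amounts (n = n₀ + Σ ν·ξ):
  P: 334 − 1(78.79) − 1(117.6) = 137.6
  V: 1450 − 2(78.79) − 1(117.6) = 1175
  Q: 0 + 1(78.79) = 78.79
  R: 0 + 1(117.6) = 117.6

ξ₁ = 78.8 kmol/h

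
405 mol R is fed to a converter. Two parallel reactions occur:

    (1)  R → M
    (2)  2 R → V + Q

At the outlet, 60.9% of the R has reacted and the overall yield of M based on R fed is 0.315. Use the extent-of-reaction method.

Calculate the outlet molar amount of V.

Yield of M: 1ξ₁ / 405 = 0.315 → ξ₁ = 127.6 mol.
Conversion of R: 1ξ₁ + 2ξ₂ = 0.609 × 405 = 246.6 → ξ₂ = 59.53 mol.
Outlet amounts (n = n₀ + Σ ν·ξ):
  R: 405 − 1(127.6) − 2(59.53) = 158.4
  M: 0 + 1(127.6) = 127.6
  V: 0 + 1(59.53) = 59.53
  Q: 0 + 1(59.53) = 59.53

59.5 mol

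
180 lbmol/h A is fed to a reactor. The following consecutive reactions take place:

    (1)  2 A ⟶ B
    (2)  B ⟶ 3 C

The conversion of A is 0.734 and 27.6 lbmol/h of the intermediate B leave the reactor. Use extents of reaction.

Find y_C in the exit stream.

0.605

Conversion of A: A consumed = 2ξ₁ = 0.734 × 180 → ξ₁ = 66.06 lbmol/h.
B balance: n_B = 0 + 1ξ₁ − 1ξ₂ = 27.6 → ξ₂ = (1·66.06 − 27.6)/1 = 38.46 lbmol/h.
Outlet amounts (n = n₀ + Σ ν·ξ):
  A: 180 − 2(66.06) = 47.88
  B: 0 + 1(66.06) − 1(38.46) = 27.6
  C: 0 + 3(38.46) = 115.4
Total out = 190.9 lbmol/h; y_C = 115.4 / 190.9 = 0.6045.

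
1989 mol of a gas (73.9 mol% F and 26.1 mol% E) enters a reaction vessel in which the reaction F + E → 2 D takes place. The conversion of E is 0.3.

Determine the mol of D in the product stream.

E reacted = 0.3 × 519.1 = 155.7 mol; ν_E = −1, so ξ = 155.7/1 = 155.7 mol.
Outlet amounts (n = n₀ + ν ξ):
  F: 1470 − 1(155.7) = 1314
  E: 519.1 − 1(155.7) = 363.4
  D: 0 + 2(155.7) = 311.5

311 mol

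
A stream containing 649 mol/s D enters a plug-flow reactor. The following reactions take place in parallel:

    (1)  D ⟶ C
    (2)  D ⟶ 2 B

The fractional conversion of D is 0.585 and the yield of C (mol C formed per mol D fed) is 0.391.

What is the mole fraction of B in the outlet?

0.325

Yield of C: 1ξ₁ / 649 = 0.391 → ξ₁ = 253.8 mol/s.
Conversion of D: 1ξ₁ + 1ξ₂ = 0.585 × 649 = 379.7 → ξ₂ = 125.9 mol/s.
Outlet amounts (n = n₀ + Σ ν·ξ):
  D: 649 − 1(253.8) − 1(125.9) = 269.3
  C: 0 + 1(253.8) = 253.8
  B: 0 + 2(125.9) = 251.8
Total out = 774.9 mol/s; y_B = 251.8 / 774.9 = 0.325.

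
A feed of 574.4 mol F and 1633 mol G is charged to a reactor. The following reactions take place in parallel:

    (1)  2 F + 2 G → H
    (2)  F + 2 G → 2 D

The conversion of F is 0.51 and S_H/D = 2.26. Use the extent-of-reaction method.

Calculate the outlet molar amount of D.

Conversion of F: F consumed = 0.51 × 574.4 = 292.9 mol = 2ξ₁ + 1ξ₂.
Selectivity: 1ξ₁ / (2ξ₂) = 2.26 → ξ₁ = 4.52 ξ₂.
Substitute: (2·4.52 + 1) ξ₂ = 292.9 → ξ₂ = 29.18 mol, ξ₁ = 131.9 mol.
Outlet amounts (n = n₀ + Σ ν·ξ):
  F: 574.4 − 2(131.9) − 1(29.18) = 281.5
  G: 1633 − 2(131.9) − 2(29.18) = 1311
  H: 0 + 1(131.9) = 131.9
  D: 0 + 2(29.18) = 58.36

58.4 mol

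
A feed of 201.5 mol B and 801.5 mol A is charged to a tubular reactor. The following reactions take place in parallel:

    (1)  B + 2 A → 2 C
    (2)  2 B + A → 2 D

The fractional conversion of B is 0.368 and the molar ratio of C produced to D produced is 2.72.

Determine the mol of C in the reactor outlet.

85.5 mol

Conversion of B: B consumed = 0.368 × 201.5 = 74.15 mol = 1ξ₁ + 2ξ₂.
Selectivity: 2ξ₁ / (2ξ₂) = 2.72 → ξ₁ = 2.72 ξ₂.
Substitute: (1·2.72 + 2) ξ₂ = 74.15 → ξ₂ = 15.71 mol, ξ₁ = 42.73 mol.
Outlet amounts (n = n₀ + Σ ν·ξ):
  B: 201.5 − 1(42.73) − 2(15.71) = 127.3
  A: 801.5 − 2(42.73) − 1(15.71) = 700.3
  C: 0 + 2(42.73) = 85.46
  D: 0 + 2(15.71) = 31.42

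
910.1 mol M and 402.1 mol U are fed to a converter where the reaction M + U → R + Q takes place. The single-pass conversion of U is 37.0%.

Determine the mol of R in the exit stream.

U reacted = 0.37 × 402.1 = 148.8 mol; ν_U = −1, so ξ = 148.8/1 = 148.8 mol.
Outlet amounts (n = n₀ + ν ξ):
  M: 910.1 − 1(148.8) = 761.3
  U: 402.1 − 1(148.8) = 253.3
  R: 0 + 1(148.8) = 148.8
  Q: 0 + 1(148.8) = 148.8

149 mol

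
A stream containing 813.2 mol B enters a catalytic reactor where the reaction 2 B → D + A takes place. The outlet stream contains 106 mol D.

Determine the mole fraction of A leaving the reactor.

0.13

For D: n = n₀ + 1ξ → 106 = 0 + 1ξ, giving ξ = 106 mol.
Outlet amounts (n = n₀ + ν ξ):
  B: 813.2 − 2(106) = 601.2
  D: 0 + 1(106) = 106
  A: 0 + 1(106) = 106
Total out = 813.2 mol; y_A = 106 / 813.2 = 0.1303.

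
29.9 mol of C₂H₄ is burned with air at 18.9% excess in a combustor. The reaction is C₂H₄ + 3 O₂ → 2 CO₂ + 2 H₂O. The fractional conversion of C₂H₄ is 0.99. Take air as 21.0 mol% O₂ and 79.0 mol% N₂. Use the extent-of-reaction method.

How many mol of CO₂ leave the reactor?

Stoichiometric O₂ = 3 × 29.9 = 89.7 mol; O₂ fed = 89.7 × 1.189 = 106.7 mol.
N₂ fed = 106.7 × 79/21 = 401.2 mol.
Fuel reacted = 0.99 × 29.9 → ξ = 29.6 mol.
Outlet (n = n₀ + ν ξ):
  C₂H₄: 29.9 − 1(29.6) = 0.299
  O₂: 106.7 − 3(29.6) = 17.85
  N₂: 401.2 (inert)
  CO₂: 0 + 2(29.6) = 59.2
  H₂O: 0 + 2(29.6) = 59.2

59.2 mol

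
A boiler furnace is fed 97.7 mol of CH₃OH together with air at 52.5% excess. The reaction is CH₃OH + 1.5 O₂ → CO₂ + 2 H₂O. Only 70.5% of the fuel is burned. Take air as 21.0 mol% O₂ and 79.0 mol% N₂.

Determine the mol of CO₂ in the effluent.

Stoichiometric O₂ = 1.5 × 97.7 = 146.6 mol; O₂ fed = 146.6 × 1.525 = 223.5 mol.
N₂ fed = 223.5 × 79/21 = 840.7 mol.
Fuel reacted = 0.705 × 97.7 → ξ = 68.88 mol.
Outlet (n = n₀ + ν ξ):
  CH₃OH: 97.7 − 1(68.88) = 28.82
  O₂: 223.5 − 1.5(68.88) = 120.2
  N₂: 840.7 (inert)
  CO₂: 0 + 1(68.88) = 68.88
  H₂O: 0 + 2(68.88) = 137.8

68.9 mol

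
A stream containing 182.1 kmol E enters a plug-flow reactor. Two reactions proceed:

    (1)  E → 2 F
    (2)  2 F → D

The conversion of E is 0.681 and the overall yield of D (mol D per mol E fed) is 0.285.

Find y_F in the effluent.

0.567

Conversion of E: E consumed = 1ξ₁ = 0.681 × 182.1 → ξ₁ = 124 kmol.
Yield of D: 1ξ₂ / 182.1 = 0.285 → ξ₂ = 51.9 kmol.
Outlet amounts (n = n₀ + Σ ν·ξ):
  E: 182.1 − 1(124) = 58.09
  F: 0 + 2(124) − 2(51.9) = 144.2
  D: 0 + 1(51.9) = 51.9
Total out = 254.2 kmol; y_F = 144.2 / 254.2 = 0.5673.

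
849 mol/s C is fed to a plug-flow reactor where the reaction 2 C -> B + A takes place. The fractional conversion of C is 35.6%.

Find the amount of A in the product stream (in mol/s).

C reacted = 0.356 × 849 = 302.2 mol/s; ν_C = −2, so ξ = 302.2/2 = 151.1 mol/s.
Outlet amounts (n = n₀ + ν ξ):
  C: 849 − 2(151.1) = 546.8
  B: 0 + 1(151.1) = 151.1
  A: 0 + 1(151.1) = 151.1

151 mol/s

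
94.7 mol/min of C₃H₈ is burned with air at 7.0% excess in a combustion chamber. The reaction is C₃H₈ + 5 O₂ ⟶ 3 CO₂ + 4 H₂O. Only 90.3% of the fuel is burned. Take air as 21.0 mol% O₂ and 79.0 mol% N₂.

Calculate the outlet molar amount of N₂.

Stoichiometric O₂ = 5 × 94.7 = 473.5 mol/min; O₂ fed = 473.5 × 1.070 = 506.6 mol/min.
N₂ fed = 506.6 × 79/21 = 1906 mol/min.
Fuel reacted = 0.903 × 94.7 → ξ = 85.51 mol/min.
Outlet (n = n₀ + ν ξ):
  C₃H₈: 94.7 − 1(85.51) = 9.186
  O₂: 506.6 − 5(85.51) = 79.07
  N₂: 1906 (inert)
  CO₂: 0 + 3(85.51) = 256.5
  H₂O: 0 + 4(85.51) = 342.1

1910 mol/min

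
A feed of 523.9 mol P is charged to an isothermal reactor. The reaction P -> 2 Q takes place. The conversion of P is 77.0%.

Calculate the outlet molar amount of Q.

P reacted = 0.77 × 523.9 = 403.4 mol; ν_P = −1, so ξ = 403.4/1 = 403.4 mol.
Outlet amounts (n = n₀ + ν ξ):
  P: 523.9 − 1(403.4) = 120.5
  Q: 0 + 2(403.4) = 806.8

807 mol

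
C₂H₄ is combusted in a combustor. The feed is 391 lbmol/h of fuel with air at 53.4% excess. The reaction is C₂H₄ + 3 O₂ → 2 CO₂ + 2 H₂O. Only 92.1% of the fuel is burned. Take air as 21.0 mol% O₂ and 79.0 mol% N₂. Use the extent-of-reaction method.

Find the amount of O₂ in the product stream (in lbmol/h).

719 lbmol/h

Stoichiometric O₂ = 3 × 391 = 1173 lbmol/h; O₂ fed = 1173 × 1.534 = 1799 lbmol/h.
N₂ fed = 1799 × 79/21 = 6769 lbmol/h.
Fuel reacted = 0.921 × 391 → ξ = 360.1 lbmol/h.
Outlet (n = n₀ + ν ξ):
  C₂H₄: 391 − 1(360.1) = 30.89
  O₂: 1799 − 3(360.1) = 719
  N₂: 6769 (inert)
  CO₂: 0 + 2(360.1) = 720.2
  H₂O: 0 + 2(360.1) = 720.2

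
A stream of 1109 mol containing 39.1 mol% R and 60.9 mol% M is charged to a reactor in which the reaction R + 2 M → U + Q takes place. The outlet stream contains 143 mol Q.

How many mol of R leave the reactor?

For Q: n = n₀ + 1ξ → 143 = 0 + 1ξ, giving ξ = 143 mol.
Outlet amounts (n = n₀ + ν ξ):
  R: 433.6 − 1(143) = 290.6
  M: 675.4 − 2(143) = 389.4
  U: 0 + 1(143) = 143
  Q: 0 + 1(143) = 143

291 mol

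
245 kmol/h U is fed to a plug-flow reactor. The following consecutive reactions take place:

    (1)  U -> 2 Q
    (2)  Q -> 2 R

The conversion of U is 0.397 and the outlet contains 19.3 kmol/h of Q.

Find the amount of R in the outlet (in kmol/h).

350 kmol/h

Conversion of U: U consumed = 1ξ₁ = 0.397 × 245 → ξ₁ = 97.27 kmol/h.
Q balance: n_Q = 0 + 2ξ₁ − 1ξ₂ = 19.3 → ξ₂ = (2·97.27 − 19.3)/1 = 175.2 kmol/h.
Outlet amounts (n = n₀ + Σ ν·ξ):
  U: 245 − 1(97.27) = 147.7
  Q: 0 + 2(97.27) − 1(175.2) = 19.3
  R: 0 + 2(175.2) = 350.5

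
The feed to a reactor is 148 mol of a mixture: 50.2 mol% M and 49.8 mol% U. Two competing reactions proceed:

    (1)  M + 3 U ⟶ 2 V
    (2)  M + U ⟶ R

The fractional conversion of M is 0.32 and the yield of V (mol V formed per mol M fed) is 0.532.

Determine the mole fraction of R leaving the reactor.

0.0384

Yield of V: 2ξ₁ / 74.3 = 0.532 → ξ₁ = 19.76 mol.
Conversion of M: 1ξ₁ + 1ξ₂ = 0.32 × 74.3 = 23.77 → ξ₂ = 4.012 mol.
Outlet amounts (n = n₀ + Σ ν·ξ):
  M: 74.3 − 1(19.76) − 1(4.012) = 50.52
  U: 73.7 − 3(19.76) − 1(4.012) = 10.4
  V: 0 + 2(19.76) = 39.53
  R: 0 + 1(4.012) = 4.012
Total out = 104.5 mol; y_R = 4.012 / 104.5 = 0.03841.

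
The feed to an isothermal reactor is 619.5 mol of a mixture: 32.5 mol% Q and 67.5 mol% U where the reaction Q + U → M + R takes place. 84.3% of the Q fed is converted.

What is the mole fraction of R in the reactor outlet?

0.274

Q reacted = 0.843 × 201.3 = 169.7 mol; ν_Q = −1, so ξ = 169.7/1 = 169.7 mol.
Outlet amounts (n = n₀ + ν ξ):
  Q: 201.3 − 1(169.7) = 31.61
  U: 418.2 − 1(169.7) = 248.4
  M: 0 + 1(169.7) = 169.7
  R: 0 + 1(169.7) = 169.7
Total out = 619.5 mol; y_R = 169.7 / 619.5 = 0.274.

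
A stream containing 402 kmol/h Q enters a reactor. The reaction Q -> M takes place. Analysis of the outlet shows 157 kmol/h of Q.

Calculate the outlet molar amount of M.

245 kmol/h

For Q: n = n₀ − 1ξ → 157 = 402 − 1ξ, giving ξ = 245 kmol/h.
Outlet amounts (n = n₀ + ν ξ):
  Q: 402 − 1(245) = 157
  M: 0 + 1(245) = 245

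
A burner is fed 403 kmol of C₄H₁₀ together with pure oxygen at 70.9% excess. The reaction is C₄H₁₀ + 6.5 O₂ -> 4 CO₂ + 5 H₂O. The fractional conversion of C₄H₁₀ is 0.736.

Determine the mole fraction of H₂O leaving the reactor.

0.279

Stoichiometric O₂ = 6.5 × 403 = 2620 kmol; O₂ fed = 2620 × 1.709 = 4477 kmol.
Fuel reacted = 0.736 × 403 → ξ = 296.6 kmol.
Outlet (n = n₀ + ν ξ):
  C₄H₁₀: 403 − 1(296.6) = 106.4
  O₂: 4477 − 6.5(296.6) = 2549
  CO₂: 0 + 4(296.6) = 1186
  H₂O: 0 + 5(296.6) = 1483
Total out = 5325 kmol; y_H₂O = 1483 / 5325 = 0.2785.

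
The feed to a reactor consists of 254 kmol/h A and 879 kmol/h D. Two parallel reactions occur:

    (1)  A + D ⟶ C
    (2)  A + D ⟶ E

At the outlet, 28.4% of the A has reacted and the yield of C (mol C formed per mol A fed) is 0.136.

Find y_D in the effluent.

0.761

Yield of C: 1ξ₁ / 254 = 0.136 → ξ₁ = 34.54 kmol/h.
Conversion of A: 1ξ₁ + 1ξ₂ = 0.284 × 254 = 72.14 → ξ₂ = 37.59 kmol/h.
Outlet amounts (n = n₀ + Σ ν·ξ):
  A: 254 − 1(34.54) − 1(37.59) = 181.9
  D: 879 − 1(34.54) − 1(37.59) = 806.9
  C: 0 + 1(34.54) = 34.54
  E: 0 + 1(37.59) = 37.59
Total out = 1061 kmol/h; y_D = 806.9 / 1061 = 0.7606.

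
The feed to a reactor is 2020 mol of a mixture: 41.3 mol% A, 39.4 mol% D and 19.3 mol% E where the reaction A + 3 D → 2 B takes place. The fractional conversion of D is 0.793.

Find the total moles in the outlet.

D reacted = 0.793 × 795.9 = 631.1 mol; ν_D = −3, so ξ = 631.1/3 = 210.4 mol.
Outlet amounts (n = n₀ + ν ξ):
  A: 834.3 − 1(210.4) = 623.9
  D: 795.9 − 3(210.4) = 164.7
  B: 0 + 2(210.4) = 420.8
  E: 389.9 (inert)
Total out = 623.9 + 164.7 + 420.8 + 389.9 = 1599 mol.

1600 mol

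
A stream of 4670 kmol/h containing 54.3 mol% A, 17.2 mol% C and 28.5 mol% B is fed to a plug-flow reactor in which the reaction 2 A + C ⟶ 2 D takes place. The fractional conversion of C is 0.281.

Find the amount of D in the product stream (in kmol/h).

451 kmol/h

C reacted = 0.281 × 803.2 = 225.7 kmol/h; ν_C = −1, so ξ = 225.7/1 = 225.7 kmol/h.
Outlet amounts (n = n₀ + ν ξ):
  A: 2536 − 2(225.7) = 2084
  C: 803.2 − 1(225.7) = 577.5
  D: 0 + 2(225.7) = 451.4
  B: 1331 (inert)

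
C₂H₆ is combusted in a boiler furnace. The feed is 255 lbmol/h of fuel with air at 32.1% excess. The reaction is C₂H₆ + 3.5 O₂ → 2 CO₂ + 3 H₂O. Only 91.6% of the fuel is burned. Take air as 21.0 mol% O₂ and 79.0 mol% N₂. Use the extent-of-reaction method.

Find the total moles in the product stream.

Stoichiometric O₂ = 3.5 × 255 = 892.5 lbmol/h; O₂ fed = 892.5 × 1.321 = 1179 lbmol/h.
N₂ fed = 1179 × 79/21 = 4435 lbmol/h.
Fuel reacted = 0.916 × 255 → ξ = 233.6 lbmol/h.
Outlet (n = n₀ + ν ξ):
  C₂H₆: 255 − 1(233.6) = 21.42
  O₂: 1179 − 3.5(233.6) = 361.5
  N₂: 4435 (inert)
  CO₂: 0 + 2(233.6) = 467.2
  H₂O: 0 + 3(233.6) = 700.7
Total out = 21.42 + 361.5 + 4435 + 467.2 + 700.7 = 5986 lbmol/h.

5990 lbmol/h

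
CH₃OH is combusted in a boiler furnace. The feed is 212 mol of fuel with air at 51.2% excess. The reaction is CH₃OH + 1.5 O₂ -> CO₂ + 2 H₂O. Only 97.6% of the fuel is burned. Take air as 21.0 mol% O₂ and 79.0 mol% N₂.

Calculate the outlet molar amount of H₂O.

Stoichiometric O₂ = 1.5 × 212 = 318 mol; O₂ fed = 318 × 1.512 = 480.8 mol.
N₂ fed = 480.8 × 79/21 = 1809 mol.
Fuel reacted = 0.976 × 212 → ξ = 206.9 mol.
Outlet (n = n₀ + ν ξ):
  CH₃OH: 212 − 1(206.9) = 5.088
  O₂: 480.8 − 1.5(206.9) = 170.4
  N₂: 1809 (inert)
  CO₂: 0 + 1(206.9) = 206.9
  H₂O: 0 + 2(206.9) = 413.8

414 mol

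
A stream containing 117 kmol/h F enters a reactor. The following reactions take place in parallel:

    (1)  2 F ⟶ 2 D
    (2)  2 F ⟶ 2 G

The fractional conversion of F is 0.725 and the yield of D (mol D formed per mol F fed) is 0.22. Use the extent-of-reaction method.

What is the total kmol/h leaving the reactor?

Yield of D: 2ξ₁ / 117 = 0.22 → ξ₁ = 12.87 kmol/h.
Conversion of F: 2ξ₁ + 2ξ₂ = 0.725 × 117 = 84.83 → ξ₂ = 29.54 kmol/h.
Outlet amounts (n = n₀ + Σ ν·ξ):
  F: 117 − 2(12.87) − 2(29.54) = 32.17
  D: 0 + 2(12.87) = 25.74
  G: 0 + 2(29.54) = 59.09
Total out = 32.17 + 25.74 + 59.09 = 117 kmol/h.

117 kmol/h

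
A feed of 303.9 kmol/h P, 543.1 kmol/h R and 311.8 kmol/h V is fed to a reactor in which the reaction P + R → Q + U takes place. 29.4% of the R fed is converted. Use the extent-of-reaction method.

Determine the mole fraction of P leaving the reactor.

0.124

R reacted = 0.294 × 543.1 = 159.7 kmol/h; ν_R = −1, so ξ = 159.7/1 = 159.7 kmol/h.
Outlet amounts (n = n₀ + ν ξ):
  P: 303.9 − 1(159.7) = 144.2
  R: 543.1 − 1(159.7) = 383.4
  Q: 0 + 1(159.7) = 159.7
  U: 0 + 1(159.7) = 159.7
  V: 311.8 (inert)
Total out = 1159 kmol/h; y_P = 144.2 / 1159 = 0.1245.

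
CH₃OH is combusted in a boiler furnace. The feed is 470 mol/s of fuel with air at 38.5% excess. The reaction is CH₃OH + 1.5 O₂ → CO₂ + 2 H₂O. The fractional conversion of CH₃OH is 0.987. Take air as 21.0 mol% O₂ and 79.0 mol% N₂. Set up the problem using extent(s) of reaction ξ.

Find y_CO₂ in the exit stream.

Stoichiometric O₂ = 1.5 × 470 = 705 mol/s; O₂ fed = 705 × 1.385 = 976.4 mol/s.
N₂ fed = 976.4 × 79/21 = 3673 mol/s.
Fuel reacted = 0.987 × 470 → ξ = 463.9 mol/s.
Outlet (n = n₀ + ν ξ):
  CH₃OH: 470 − 1(463.9) = 6.11
  O₂: 976.4 − 1.5(463.9) = 280.6
  N₂: 3673 (inert)
  CO₂: 0 + 1(463.9) = 463.9
  H₂O: 0 + 2(463.9) = 927.8
Total out = 5352 mol/s; y_CO₂ = 463.9 / 5352 = 0.08668.

0.0867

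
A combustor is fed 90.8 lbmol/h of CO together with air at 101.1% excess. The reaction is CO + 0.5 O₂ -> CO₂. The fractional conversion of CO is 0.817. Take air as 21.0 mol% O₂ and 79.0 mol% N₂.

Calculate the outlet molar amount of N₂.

343 lbmol/h

Stoichiometric O₂ = 0.5 × 90.8 = 45.4 lbmol/h; O₂ fed = 45.4 × 2.011 = 91.3 lbmol/h.
N₂ fed = 91.3 × 79/21 = 343.5 lbmol/h.
Fuel reacted = 0.817 × 90.8 → ξ = 74.18 lbmol/h.
Outlet (n = n₀ + ν ξ):
  CO: 90.8 − 1(74.18) = 16.62
  O₂: 91.3 − 0.5(74.18) = 54.21
  N₂: 343.5 (inert)
  CO₂: 0 + 1(74.18) = 74.18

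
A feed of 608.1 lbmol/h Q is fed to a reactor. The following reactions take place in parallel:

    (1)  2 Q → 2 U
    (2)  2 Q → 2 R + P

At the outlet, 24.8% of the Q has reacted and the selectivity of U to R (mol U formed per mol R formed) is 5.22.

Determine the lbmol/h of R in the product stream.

24.2 lbmol/h

Conversion of Q: Q consumed = 0.248 × 608.1 = 150.8 lbmol/h = 2ξ₁ + 2ξ₂.
Selectivity: 2ξ₁ / (2ξ₂) = 5.22 → ξ₁ = 5.22 ξ₂.
Substitute: (2·5.22 + 2) ξ₂ = 150.8 → ξ₂ = 12.12 lbmol/h, ξ₁ = 63.28 lbmol/h.
Outlet amounts (n = n₀ + Σ ν·ξ):
  Q: 608.1 − 2(63.28) − 2(12.12) = 457.3
  U: 0 + 2(63.28) = 126.6
  R: 0 + 2(12.12) = 24.25
  P: 0 + 1(12.12) = 12.12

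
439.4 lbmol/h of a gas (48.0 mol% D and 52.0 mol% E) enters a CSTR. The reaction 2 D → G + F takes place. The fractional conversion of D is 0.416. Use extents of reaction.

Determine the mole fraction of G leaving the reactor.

D reacted = 0.416 × 210.9 = 87.74 lbmol/h; ν_D = −2, so ξ = 87.74/2 = 43.87 lbmol/h.
Outlet amounts (n = n₀ + ν ξ):
  D: 210.9 − 2(43.87) = 123.2
  G: 0 + 1(43.87) = 43.87
  F: 0 + 1(43.87) = 43.87
  E: 228.5 (inert)
Total out = 439.4 lbmol/h; y_G = 43.87 / 439.4 = 0.09984.

0.0998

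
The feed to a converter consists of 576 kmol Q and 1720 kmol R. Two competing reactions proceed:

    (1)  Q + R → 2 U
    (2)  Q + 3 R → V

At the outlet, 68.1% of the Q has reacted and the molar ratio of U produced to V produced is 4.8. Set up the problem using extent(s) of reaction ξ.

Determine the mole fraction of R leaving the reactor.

0.563

Conversion of Q: Q consumed = 0.681 × 576 = 392.3 kmol = 1ξ₁ + 1ξ₂.
Selectivity: 2ξ₁ / (1ξ₂) = 4.8 → ξ₁ = 2.4 ξ₂.
Substitute: (1·2.4 + 1) ξ₂ = 392.3 → ξ₂ = 115.4 kmol, ξ₁ = 276.9 kmol.
Outlet amounts (n = n₀ + Σ ν·ξ):
  Q: 576 − 1(276.9) − 1(115.4) = 183.7
  R: 1720 − 1(276.9) − 3(115.4) = 1097
  U: 0 + 2(276.9) = 553.8
  V: 0 + 1(115.4) = 115.4
Total out = 1950 kmol; y_R = 1097 / 1950 = 0.5626.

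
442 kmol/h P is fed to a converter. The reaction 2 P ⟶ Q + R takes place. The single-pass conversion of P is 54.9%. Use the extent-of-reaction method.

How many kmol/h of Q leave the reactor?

P reacted = 0.549 × 442 = 242.7 kmol/h; ν_P = −2, so ξ = 242.7/2 = 121.3 kmol/h.
Outlet amounts (n = n₀ + ν ξ):
  P: 442 − 2(121.3) = 199.3
  Q: 0 + 1(121.3) = 121.3
  R: 0 + 1(121.3) = 121.3

121 kmol/h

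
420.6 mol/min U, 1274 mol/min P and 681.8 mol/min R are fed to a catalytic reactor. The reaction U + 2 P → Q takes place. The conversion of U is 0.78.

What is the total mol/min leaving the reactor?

U reacted = 0.78 × 420.6 = 328.1 mol/min; ν_U = −1, so ξ = 328.1/1 = 328.1 mol/min.
Outlet amounts (n = n₀ + ν ξ):
  U: 420.6 − 1(328.1) = 92.53
  P: 1274 − 2(328.1) = 617.9
  Q: 0 + 1(328.1) = 328.1
  R: 681.8 (inert)
Total out = 92.53 + 617.9 + 328.1 + 681.8 = 1720 mol/min.

1720 mol/min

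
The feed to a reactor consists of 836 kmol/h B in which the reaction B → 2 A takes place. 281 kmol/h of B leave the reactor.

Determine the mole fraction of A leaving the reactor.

For B: n = n₀ − 1ξ → 281 = 836 − 1ξ, giving ξ = 555 kmol/h.
Outlet amounts (n = n₀ + ν ξ):
  B: 836 − 1(555) = 281
  A: 0 + 2(555) = 1110
Total out = 1391 kmol/h; y_A = 1110 / 1391 = 0.798.

0.798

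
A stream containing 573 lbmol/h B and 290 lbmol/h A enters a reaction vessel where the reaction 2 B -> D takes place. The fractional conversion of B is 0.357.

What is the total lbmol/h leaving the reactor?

B reacted = 0.357 × 573 = 204.6 lbmol/h; ν_B = −2, so ξ = 204.6/2 = 102.3 lbmol/h.
Outlet amounts (n = n₀ + ν ξ):
  B: 573 − 2(102.3) = 368.4
  D: 0 + 1(102.3) = 102.3
  A: 290 (inert)
Total out = 368.4 + 102.3 + 290 = 760.7 lbmol/h.

761 lbmol/h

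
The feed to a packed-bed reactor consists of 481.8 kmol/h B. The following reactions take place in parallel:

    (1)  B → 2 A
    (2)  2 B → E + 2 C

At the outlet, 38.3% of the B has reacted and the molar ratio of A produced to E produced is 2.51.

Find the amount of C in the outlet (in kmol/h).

Conversion of B: B consumed = 0.383 × 481.8 = 184.5 kmol/h = 1ξ₁ + 2ξ₂.
Selectivity: 2ξ₁ / (1ξ₂) = 2.51 → ξ₁ = 1.255 ξ₂.
Substitute: (1·1.255 + 2) ξ₂ = 184.5 → ξ₂ = 56.69 kmol/h, ξ₁ = 71.15 kmol/h.
Outlet amounts (n = n₀ + Σ ν·ξ):
  B: 481.8 − 1(71.15) − 2(56.69) = 297.3
  A: 0 + 2(71.15) = 142.3
  E: 0 + 1(56.69) = 56.69
  C: 0 + 2(56.69) = 113.4

113 kmol/h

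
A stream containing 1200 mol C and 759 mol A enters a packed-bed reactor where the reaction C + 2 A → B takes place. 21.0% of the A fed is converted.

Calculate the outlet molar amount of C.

1120 mol

A reacted = 0.21 × 759 = 159.4 mol; ν_A = −2, so ξ = 159.4/2 = 79.69 mol.
Outlet amounts (n = n₀ + ν ξ):
  C: 1200 − 1(79.69) = 1120
  A: 759 − 2(79.69) = 599.6
  B: 0 + 1(79.69) = 79.69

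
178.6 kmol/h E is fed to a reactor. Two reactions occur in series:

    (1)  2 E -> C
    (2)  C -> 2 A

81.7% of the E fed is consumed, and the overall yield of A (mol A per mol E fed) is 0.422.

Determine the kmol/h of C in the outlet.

35.3 kmol/h

Conversion of E: E consumed = 2ξ₁ = 0.817 × 178.6 → ξ₁ = 72.96 kmol/h.
Yield of A: 2ξ₂ / 178.6 = 0.422 → ξ₂ = 37.68 kmol/h.
Outlet amounts (n = n₀ + Σ ν·ξ):
  E: 178.6 − 2(72.96) = 32.68
  C: 0 + 1(72.96) − 1(37.68) = 35.27
  A: 0 + 2(37.68) = 75.37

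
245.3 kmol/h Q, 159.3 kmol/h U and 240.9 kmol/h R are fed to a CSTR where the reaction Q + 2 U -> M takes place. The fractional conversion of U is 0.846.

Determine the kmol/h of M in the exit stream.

67.4 kmol/h

U reacted = 0.846 × 159.3 = 134.8 kmol/h; ν_U = −2, so ξ = 134.8/2 = 67.38 kmol/h.
Outlet amounts (n = n₀ + ν ξ):
  Q: 245.3 − 1(67.38) = 177.9
  U: 159.3 − 2(67.38) = 24.53
  M: 0 + 1(67.38) = 67.38
  R: 240.9 (inert)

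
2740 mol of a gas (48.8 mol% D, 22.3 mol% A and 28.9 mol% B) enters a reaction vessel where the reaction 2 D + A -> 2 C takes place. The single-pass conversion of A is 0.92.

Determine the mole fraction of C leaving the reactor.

0.516

A reacted = 0.92 × 611 = 562.1 mol; ν_A = −1, so ξ = 562.1/1 = 562.1 mol.
Outlet amounts (n = n₀ + ν ξ):
  D: 1337 − 2(562.1) = 212.8
  A: 611 − 1(562.1) = 48.88
  C: 0 + 2(562.1) = 1124
  B: 791.9 (inert)
Total out = 2178 mol; y_C = 1124 / 2178 = 0.5162.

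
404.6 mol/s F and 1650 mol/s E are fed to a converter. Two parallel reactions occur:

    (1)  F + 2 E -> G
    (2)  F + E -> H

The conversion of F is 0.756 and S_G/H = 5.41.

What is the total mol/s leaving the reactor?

Conversion of F: F consumed = 0.756 × 404.6 = 305.9 mol/s = 1ξ₁ + 1ξ₂.
Selectivity: 1ξ₁ / (1ξ₂) = 5.41 → ξ₁ = 5.41 ξ₂.
Substitute: (1·5.41 + 1) ξ₂ = 305.9 → ξ₂ = 47.72 mol/s, ξ₁ = 258.2 mol/s.
Outlet amounts (n = n₀ + Σ ν·ξ):
  F: 404.6 − 1(258.2) − 1(47.72) = 98.72
  E: 1650 − 2(258.2) − 1(47.72) = 1086
  G: 0 + 1(258.2) = 258.2
  H: 0 + 1(47.72) = 47.72
Total out = 98.72 + 1086 + 258.2 + 47.72 = 1491 mol/s.

1490 mol/s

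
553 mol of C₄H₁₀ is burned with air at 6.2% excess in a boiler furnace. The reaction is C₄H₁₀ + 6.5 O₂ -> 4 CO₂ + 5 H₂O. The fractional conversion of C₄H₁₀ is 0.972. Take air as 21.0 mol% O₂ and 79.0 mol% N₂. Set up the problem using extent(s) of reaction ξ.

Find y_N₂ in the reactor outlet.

Stoichiometric O₂ = 6.5 × 553 = 3594 mol; O₂ fed = 3594 × 1.062 = 3817 mol.
N₂ fed = 3817 × 79/21 = 14360 mol.
Fuel reacted = 0.972 × 553 → ξ = 537.5 mol.
Outlet (n = n₀ + ν ξ):
  C₄H₁₀: 553 − 1(537.5) = 15.48
  O₂: 3817 − 6.5(537.5) = 323.5
  N₂: 14360 (inert)
  CO₂: 0 + 4(537.5) = 2150
  H₂O: 0 + 5(537.5) = 2688
Total out = 19540 mol; y_N₂ = 14360 / 19540 = 0.735.

0.735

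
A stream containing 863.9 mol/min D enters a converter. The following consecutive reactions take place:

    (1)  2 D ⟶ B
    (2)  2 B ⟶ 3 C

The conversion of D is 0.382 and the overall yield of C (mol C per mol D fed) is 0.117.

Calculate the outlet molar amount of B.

97.6 mol/min

Conversion of D: D consumed = 2ξ₁ = 0.382 × 863.9 → ξ₁ = 165 mol/min.
Yield of C: 3ξ₂ / 863.9 = 0.117 → ξ₂ = 33.69 mol/min.
Outlet amounts (n = n₀ + Σ ν·ξ):
  D: 863.9 − 2(165) = 533.9
  B: 0 + 1(165) − 2(33.69) = 97.62
  C: 0 + 3(33.69) = 101.1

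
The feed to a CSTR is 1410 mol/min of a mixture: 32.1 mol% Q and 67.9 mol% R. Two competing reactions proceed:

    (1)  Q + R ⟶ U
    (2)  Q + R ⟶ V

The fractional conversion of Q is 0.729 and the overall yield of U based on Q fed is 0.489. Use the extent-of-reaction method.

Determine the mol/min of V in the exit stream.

109 mol/min

Yield of U: 1ξ₁ / 452.6 = 0.489 → ξ₁ = 221.3 mol/min.
Conversion of Q: 1ξ₁ + 1ξ₂ = 0.729 × 452.6 = 330 → ξ₂ = 108.6 mol/min.
Outlet amounts (n = n₀ + Σ ν·ξ):
  Q: 452.6 − 1(221.3) − 1(108.6) = 122.7
  R: 957.4 − 1(221.3) − 1(108.6) = 627.4
  U: 0 + 1(221.3) = 221.3
  V: 0 + 1(108.6) = 108.6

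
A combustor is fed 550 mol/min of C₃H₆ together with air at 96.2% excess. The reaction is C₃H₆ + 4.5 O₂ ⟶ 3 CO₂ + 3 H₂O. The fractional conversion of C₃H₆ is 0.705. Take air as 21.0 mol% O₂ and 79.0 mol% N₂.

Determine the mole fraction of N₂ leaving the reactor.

0.765

Stoichiometric O₂ = 4.5 × 550 = 2475 mol/min; O₂ fed = 2475 × 1.962 = 4856 mol/min.
N₂ fed = 4856 × 79/21 = 18270 mol/min.
Fuel reacted = 0.705 × 550 → ξ = 387.8 mol/min.
Outlet (n = n₀ + ν ξ):
  C₃H₆: 550 − 1(387.8) = 162.2
  O₂: 4856 − 4.5(387.8) = 3111
  N₂: 18270 (inert)
  CO₂: 0 + 3(387.8) = 1163
  H₂O: 0 + 3(387.8) = 1163
Total out = 23870 mol/min; y_N₂ = 18270 / 23870 = 0.7654.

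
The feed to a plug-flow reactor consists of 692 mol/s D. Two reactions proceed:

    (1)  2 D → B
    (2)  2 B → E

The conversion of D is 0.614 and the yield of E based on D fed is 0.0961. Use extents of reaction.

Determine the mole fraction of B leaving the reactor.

Conversion of D: D consumed = 2ξ₁ = 0.614 × 692 → ξ₁ = 212.4 mol/s.
Yield of E: 1ξ₂ / 692 = 0.0961 → ξ₂ = 66.5 mol/s.
Outlet amounts (n = n₀ + Σ ν·ξ):
  D: 692 − 2(212.4) = 267.1
  B: 0 + 1(212.4) − 2(66.5) = 79.44
  E: 0 + 1(66.5) = 66.5
Total out = 413.1 mol/s; y_B = 79.44 / 413.1 = 0.1923.

0.192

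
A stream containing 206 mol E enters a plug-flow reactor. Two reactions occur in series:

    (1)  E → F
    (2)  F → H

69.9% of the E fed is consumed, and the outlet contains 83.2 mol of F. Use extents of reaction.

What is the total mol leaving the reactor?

Conversion of E: E consumed = 1ξ₁ = 0.699 × 206 → ξ₁ = 144 mol.
F balance: n_F = 0 + 1ξ₁ − 1ξ₂ = 83.2 → ξ₂ = (1·144 − 83.2)/1 = 60.79 mol.
Outlet amounts (n = n₀ + Σ ν·ξ):
  E: 206 − 1(144) = 62.01
  F: 0 + 1(144) − 1(60.79) = 83.2
  H: 0 + 1(60.79) = 60.79
Total out = 62.01 + 83.2 + 60.79 = 206 mol.

206 mol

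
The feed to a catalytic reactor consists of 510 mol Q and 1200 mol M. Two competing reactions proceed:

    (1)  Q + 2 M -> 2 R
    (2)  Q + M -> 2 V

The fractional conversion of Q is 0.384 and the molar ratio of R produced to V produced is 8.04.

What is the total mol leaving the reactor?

Conversion of Q: Q consumed = 0.384 × 510 = 195.8 mol = 1ξ₁ + 1ξ₂.
Selectivity: 2ξ₁ / (2ξ₂) = 8.04 → ξ₁ = 8.04 ξ₂.
Substitute: (1·8.04 + 1) ξ₂ = 195.8 → ξ₂ = 21.66 mol, ξ₁ = 174.2 mol.
Outlet amounts (n = n₀ + Σ ν·ξ):
  Q: 510 − 1(174.2) − 1(21.66) = 314.2
  M: 1200 − 2(174.2) − 1(21.66) = 830
  R: 0 + 2(174.2) = 348.4
  V: 0 + 2(21.66) = 43.33
Total out = 314.2 + 830 + 348.4 + 43.33 = 1536 mol.

1540 mol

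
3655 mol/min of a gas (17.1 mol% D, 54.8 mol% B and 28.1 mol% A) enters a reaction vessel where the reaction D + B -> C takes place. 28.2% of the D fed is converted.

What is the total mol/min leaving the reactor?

3480 mol/min

D reacted = 0.282 × 625 = 176.3 mol/min; ν_D = −1, so ξ = 176.3/1 = 176.3 mol/min.
Outlet amounts (n = n₀ + ν ξ):
  D: 625 − 1(176.3) = 448.8
  B: 2003 − 1(176.3) = 1827
  C: 0 + 1(176.3) = 176.3
  A: 1027 (inert)
Total out = 448.8 + 1827 + 176.3 + 1027 = 3479 mol/min.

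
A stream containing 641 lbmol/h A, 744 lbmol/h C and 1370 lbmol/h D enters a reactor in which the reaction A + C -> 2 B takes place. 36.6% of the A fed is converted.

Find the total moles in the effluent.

2760 lbmol/h

A reacted = 0.366 × 641 = 234.6 lbmol/h; ν_A = −1, so ξ = 234.6/1 = 234.6 lbmol/h.
Outlet amounts (n = n₀ + ν ξ):
  A: 641 − 1(234.6) = 406.4
  C: 744 − 1(234.6) = 509.4
  B: 0 + 2(234.6) = 469.2
  D: 1370 (inert)
Total out = 406.4 + 509.4 + 469.2 + 1370 = 2755 lbmol/h.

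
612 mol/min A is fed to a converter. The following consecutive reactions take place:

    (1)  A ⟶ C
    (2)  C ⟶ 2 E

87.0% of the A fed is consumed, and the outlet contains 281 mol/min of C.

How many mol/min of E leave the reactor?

503 mol/min

Conversion of A: A consumed = 1ξ₁ = 0.87 × 612 → ξ₁ = 532.4 mol/min.
C balance: n_C = 0 + 1ξ₁ − 1ξ₂ = 281 → ξ₂ = (1·532.4 − 281)/1 = 251.4 mol/min.
Outlet amounts (n = n₀ + Σ ν·ξ):
  A: 612 − 1(532.4) = 79.56
  C: 0 + 1(532.4) − 1(251.4) = 281
  E: 0 + 2(251.4) = 502.9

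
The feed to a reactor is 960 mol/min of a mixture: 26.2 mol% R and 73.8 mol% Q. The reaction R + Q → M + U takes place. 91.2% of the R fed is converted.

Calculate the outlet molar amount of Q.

R reacted = 0.912 × 251.5 = 229.4 mol/min; ν_R = −1, so ξ = 229.4/1 = 229.4 mol/min.
Outlet amounts (n = n₀ + ν ξ):
  R: 251.5 − 1(229.4) = 22.13
  Q: 708.5 − 1(229.4) = 479.1
  M: 0 + 1(229.4) = 229.4
  U: 0 + 1(229.4) = 229.4

479 mol/min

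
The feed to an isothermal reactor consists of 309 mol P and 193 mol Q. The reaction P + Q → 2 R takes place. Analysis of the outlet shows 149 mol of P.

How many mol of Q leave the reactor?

For P: n = n₀ − 1ξ → 149 = 309 − 1ξ, giving ξ = 160 mol.
Outlet amounts (n = n₀ + ν ξ):
  P: 309 − 1(160) = 149
  Q: 193 − 1(160) = 33
  R: 0 + 2(160) = 320

33 mol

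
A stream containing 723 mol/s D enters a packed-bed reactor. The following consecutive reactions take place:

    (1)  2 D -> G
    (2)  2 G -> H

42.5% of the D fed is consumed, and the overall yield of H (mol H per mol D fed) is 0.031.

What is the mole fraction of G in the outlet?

0.199

Conversion of D: D consumed = 2ξ₁ = 0.425 × 723 → ξ₁ = 153.6 mol/s.
Yield of H: 1ξ₂ / 723 = 0.031 → ξ₂ = 22.41 mol/s.
Outlet amounts (n = n₀ + Σ ν·ξ):
  D: 723 − 2(153.6) = 415.7
  G: 0 + 1(153.6) − 2(22.41) = 108.8
  H: 0 + 1(22.41) = 22.41
Total out = 546.9 mol/s; y_G = 108.8 / 546.9 = 0.1989.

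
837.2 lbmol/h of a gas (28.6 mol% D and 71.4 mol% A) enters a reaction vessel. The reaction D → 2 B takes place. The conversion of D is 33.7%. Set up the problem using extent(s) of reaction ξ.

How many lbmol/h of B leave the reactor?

161 lbmol/h

D reacted = 0.337 × 239.4 = 80.69 lbmol/h; ν_D = −1, so ξ = 80.69/1 = 80.69 lbmol/h.
Outlet amounts (n = n₀ + ν ξ):
  D: 239.4 − 1(80.69) = 158.7
  B: 0 + 2(80.69) = 161.4
  A: 597.8 (inert)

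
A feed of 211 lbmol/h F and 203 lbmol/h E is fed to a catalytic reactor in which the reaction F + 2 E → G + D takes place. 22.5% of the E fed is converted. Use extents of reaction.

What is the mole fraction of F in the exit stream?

0.481

E reacted = 0.225 × 203 = 45.68 lbmol/h; ν_E = −2, so ξ = 45.68/2 = 22.84 lbmol/h.
Outlet amounts (n = n₀ + ν ξ):
  F: 211 − 1(22.84) = 188.2
  E: 203 − 2(22.84) = 157.3
  G: 0 + 1(22.84) = 22.84
  D: 0 + 1(22.84) = 22.84
Total out = 391.2 lbmol/h; y_F = 188.2 / 391.2 = 0.481.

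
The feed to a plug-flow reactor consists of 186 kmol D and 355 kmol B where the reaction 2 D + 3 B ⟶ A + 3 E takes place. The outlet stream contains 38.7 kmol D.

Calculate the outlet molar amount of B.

134 kmol

For D: n = n₀ − 2ξ → 38.7 = 186 − 2ξ, giving ξ = 73.65 kmol.
Outlet amounts (n = n₀ + ν ξ):
  D: 186 − 2(73.65) = 38.7
  B: 355 − 3(73.65) = 134
  A: 0 + 1(73.65) = 73.65
  E: 0 + 3(73.65) = 221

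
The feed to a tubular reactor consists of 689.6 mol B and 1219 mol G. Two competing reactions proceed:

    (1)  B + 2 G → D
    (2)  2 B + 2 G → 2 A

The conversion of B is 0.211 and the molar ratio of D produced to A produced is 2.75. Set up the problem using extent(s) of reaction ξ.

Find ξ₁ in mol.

ξ₁ = 107 mol

Conversion of B: B consumed = 0.211 × 689.6 = 145.5 mol = 1ξ₁ + 2ξ₂.
Selectivity: 1ξ₁ / (2ξ₂) = 2.75 → ξ₁ = 5.5 ξ₂.
Substitute: (1·5.5 + 2) ξ₂ = 145.5 → ξ₂ = 19.4 mol, ξ₁ = 106.7 mol.
Outlet amounts (n = n₀ + Σ ν·ξ):
  B: 689.6 − 1(106.7) − 2(19.4) = 544.1
  G: 1219 − 2(106.7) − 2(19.4) = 966.8
  D: 0 + 1(106.7) = 106.7
  A: 0 + 2(19.4) = 38.8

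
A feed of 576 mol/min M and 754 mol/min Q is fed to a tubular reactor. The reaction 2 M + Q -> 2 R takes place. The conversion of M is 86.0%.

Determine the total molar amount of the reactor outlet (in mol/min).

M reacted = 0.86 × 576 = 495.4 mol/min; ν_M = −2, so ξ = 495.4/2 = 247.7 mol/min.
Outlet amounts (n = n₀ + ν ξ):
  M: 576 − 2(247.7) = 80.64
  Q: 754 − 1(247.7) = 506.3
  R: 0 + 2(247.7) = 495.4
Total out = 80.64 + 506.3 + 495.4 = 1082 mol/min.

1080 mol/min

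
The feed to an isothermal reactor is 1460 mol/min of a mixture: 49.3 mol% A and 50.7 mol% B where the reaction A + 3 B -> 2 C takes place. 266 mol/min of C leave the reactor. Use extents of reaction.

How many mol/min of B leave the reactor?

341 mol/min

For C: n = n₀ + 2ξ → 266 = 0 + 2ξ, giving ξ = 133 mol/min.
Outlet amounts (n = n₀ + ν ξ):
  A: 719.8 − 1(133) = 586.8
  B: 740.2 − 3(133) = 341.2
  C: 0 + 2(133) = 266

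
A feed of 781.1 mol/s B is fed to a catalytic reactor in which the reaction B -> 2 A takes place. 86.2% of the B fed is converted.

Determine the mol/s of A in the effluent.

1350 mol/s

B reacted = 0.862 × 781.1 = 673.3 mol/s; ν_B = −1, so ξ = 673.3/1 = 673.3 mol/s.
Outlet amounts (n = n₀ + ν ξ):
  B: 781.1 − 1(673.3) = 107.8
  A: 0 + 2(673.3) = 1347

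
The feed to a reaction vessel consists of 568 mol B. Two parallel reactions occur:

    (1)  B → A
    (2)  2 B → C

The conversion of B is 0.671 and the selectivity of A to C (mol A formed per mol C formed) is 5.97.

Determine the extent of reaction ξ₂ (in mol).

ξ₂ = 47.8 mol

Conversion of B: B consumed = 0.671 × 568 = 381.1 mol = 1ξ₁ + 2ξ₂.
Selectivity: 1ξ₁ / (1ξ₂) = 5.97 → ξ₁ = 5.97 ξ₂.
Substitute: (1·5.97 + 2) ξ₂ = 381.1 → ξ₂ = 47.82 mol, ξ₁ = 285.5 mol.
Outlet amounts (n = n₀ + Σ ν·ξ):
  B: 568 − 1(285.5) − 2(47.82) = 186.9
  A: 0 + 1(285.5) = 285.5
  C: 0 + 1(47.82) = 47.82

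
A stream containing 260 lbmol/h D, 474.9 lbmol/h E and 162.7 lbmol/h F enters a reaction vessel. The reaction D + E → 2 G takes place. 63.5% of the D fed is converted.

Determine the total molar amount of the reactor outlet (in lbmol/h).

D reacted = 0.635 × 260 = 165.1 lbmol/h; ν_D = −1, so ξ = 165.1/1 = 165.1 lbmol/h.
Outlet amounts (n = n₀ + ν ξ):
  D: 260 − 1(165.1) = 94.9
  E: 474.9 − 1(165.1) = 309.8
  G: 0 + 2(165.1) = 330.2
  F: 162.7 (inert)
Total out = 94.9 + 309.8 + 330.2 + 162.7 = 897.6 lbmol/h.

898 lbmol/h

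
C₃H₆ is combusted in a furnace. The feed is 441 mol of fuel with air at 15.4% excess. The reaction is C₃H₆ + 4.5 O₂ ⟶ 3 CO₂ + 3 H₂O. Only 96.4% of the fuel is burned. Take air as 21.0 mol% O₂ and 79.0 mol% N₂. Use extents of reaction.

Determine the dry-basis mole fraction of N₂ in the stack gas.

Stoichiometric O₂ = 4.5 × 441 = 1984 mol; O₂ fed = 1984 × 1.154 = 2290 mol.
N₂ fed = 2290 × 79/21 = 8615 mol.
Fuel reacted = 0.964 × 441 → ξ = 425.1 mol.
Outlet (n = n₀ + ν ξ):
  C₃H₆: 441 − 1(425.1) = 15.88
  O₂: 2290 − 4.5(425.1) = 377.1
  N₂: 8615 (inert)
  CO₂: 0 + 3(425.1) = 1275
  H₂O: 0 + 3(425.1) = 1275
Dry total = 10280 mol; y_N₂ (dry) = 8615 / 10280 = 0.8378.

0.838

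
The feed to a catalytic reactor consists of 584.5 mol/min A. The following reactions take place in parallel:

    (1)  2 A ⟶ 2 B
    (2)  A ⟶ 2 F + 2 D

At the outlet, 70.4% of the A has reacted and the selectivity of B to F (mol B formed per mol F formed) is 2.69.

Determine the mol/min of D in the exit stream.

129 mol/min

Conversion of A: A consumed = 0.704 × 584.5 = 411.5 mol/min = 2ξ₁ + 1ξ₂.
Selectivity: 2ξ₁ / (2ξ₂) = 2.69 → ξ₁ = 2.69 ξ₂.
Substitute: (2·2.69 + 1) ξ₂ = 411.5 → ξ₂ = 64.5 mol/min, ξ₁ = 173.5 mol/min.
Outlet amounts (n = n₀ + Σ ν·ξ):
  A: 584.5 − 2(173.5) − 1(64.5) = 173
  B: 0 + 2(173.5) = 347
  F: 0 + 2(64.5) = 129
  D: 0 + 2(64.5) = 129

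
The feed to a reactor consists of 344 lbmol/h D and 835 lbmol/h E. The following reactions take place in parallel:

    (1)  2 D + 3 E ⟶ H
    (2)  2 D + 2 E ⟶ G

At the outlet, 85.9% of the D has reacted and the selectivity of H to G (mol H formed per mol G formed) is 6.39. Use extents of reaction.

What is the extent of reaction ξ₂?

Conversion of D: D consumed = 0.859 × 344 = 295.5 lbmol/h = 2ξ₁ + 2ξ₂.
Selectivity: 1ξ₁ / (1ξ₂) = 6.39 → ξ₁ = 6.39 ξ₂.
Substitute: (2·6.39 + 2) ξ₂ = 295.5 → ξ₂ = 19.99 lbmol/h, ξ₁ = 127.8 lbmol/h.
Outlet amounts (n = n₀ + Σ ν·ξ):
  D: 344 − 2(127.8) − 2(19.99) = 48.5
  E: 835 − 3(127.8) − 2(19.99) = 411.7
  H: 0 + 1(127.8) = 127.8
  G: 0 + 1(19.99) = 19.99

ξ₂ = 20 lbmol/h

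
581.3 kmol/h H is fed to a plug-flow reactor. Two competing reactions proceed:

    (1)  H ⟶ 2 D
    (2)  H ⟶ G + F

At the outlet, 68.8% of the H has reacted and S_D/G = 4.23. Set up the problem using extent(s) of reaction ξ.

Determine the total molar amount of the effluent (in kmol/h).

981 kmol/h

Conversion of H: H consumed = 0.688 × 581.3 = 399.9 kmol/h = 1ξ₁ + 1ξ₂.
Selectivity: 2ξ₁ / (1ξ₂) = 4.23 → ξ₁ = 2.115 ξ₂.
Substitute: (1·2.115 + 1) ξ₂ = 399.9 → ξ₂ = 128.4 kmol/h, ξ₁ = 271.5 kmol/h.
Outlet amounts (n = n₀ + Σ ν·ξ):
  H: 581.3 − 1(271.5) − 1(128.4) = 181.4
  D: 0 + 2(271.5) = 543.1
  G: 0 + 1(128.4) = 128.4
  F: 0 + 1(128.4) = 128.4
Total out = 181.4 + 543.1 + 128.4 + 128.4 = 981.2 kmol/h.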